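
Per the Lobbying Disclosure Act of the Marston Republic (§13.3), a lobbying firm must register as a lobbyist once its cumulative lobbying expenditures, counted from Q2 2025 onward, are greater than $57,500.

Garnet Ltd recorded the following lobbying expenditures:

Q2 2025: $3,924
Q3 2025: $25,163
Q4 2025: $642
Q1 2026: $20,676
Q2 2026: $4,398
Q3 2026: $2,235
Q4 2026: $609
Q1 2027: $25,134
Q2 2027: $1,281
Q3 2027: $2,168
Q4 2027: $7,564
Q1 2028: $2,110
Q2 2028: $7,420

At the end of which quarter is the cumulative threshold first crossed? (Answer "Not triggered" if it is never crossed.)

Through Q2 2025: $3,924
Through Q3 2025: $29,087
Through Q4 2025: $29,729
Through Q1 2026: $50,405
Through Q2 2026: $54,803
Through Q3 2026: $57,038
Through Q4 2026: $57,647 ← exceeds threshold

Q4 2026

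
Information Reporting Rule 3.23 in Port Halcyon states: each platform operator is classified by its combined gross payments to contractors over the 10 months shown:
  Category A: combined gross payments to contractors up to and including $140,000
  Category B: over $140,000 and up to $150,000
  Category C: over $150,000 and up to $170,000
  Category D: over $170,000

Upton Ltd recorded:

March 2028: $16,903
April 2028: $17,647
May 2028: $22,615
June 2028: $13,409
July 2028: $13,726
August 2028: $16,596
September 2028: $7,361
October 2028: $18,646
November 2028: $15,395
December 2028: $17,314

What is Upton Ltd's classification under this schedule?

Combined gross payments to contractors: $16,903 + $17,647 + $22,615 + $13,409 + $13,726 + $16,596 + $7,361 + $18,646 + $15,395 + $17,314 = $159,612.
$150,000 < $159,612 ≤ $170,000, so Category C applies.

Category C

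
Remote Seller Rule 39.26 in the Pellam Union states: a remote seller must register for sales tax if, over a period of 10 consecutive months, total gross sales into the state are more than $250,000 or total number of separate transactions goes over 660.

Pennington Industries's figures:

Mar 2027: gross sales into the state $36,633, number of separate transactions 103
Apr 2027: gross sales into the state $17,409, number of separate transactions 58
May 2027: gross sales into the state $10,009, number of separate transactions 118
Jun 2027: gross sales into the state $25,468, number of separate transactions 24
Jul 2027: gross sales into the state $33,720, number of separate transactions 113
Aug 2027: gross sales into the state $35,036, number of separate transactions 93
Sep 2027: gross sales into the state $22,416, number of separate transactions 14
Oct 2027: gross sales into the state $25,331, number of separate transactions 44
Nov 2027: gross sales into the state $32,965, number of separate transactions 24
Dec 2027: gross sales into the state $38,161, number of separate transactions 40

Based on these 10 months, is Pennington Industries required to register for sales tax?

Yes

Total gross sales into the state: $36,633 + $17,409 + $10,009 + $25,468 + $33,720 + $35,036 + $22,416 + $25,331 + $32,965 + $38,161 = $277,148 (> $250,000).
Total number of separate transactions: 103 + 58 + 118 + 24 + 113 + 93 + 14 + 44 + 24 + 40 = 631 (≤ 660).
The test is 'or': at least one threshold is exceeded.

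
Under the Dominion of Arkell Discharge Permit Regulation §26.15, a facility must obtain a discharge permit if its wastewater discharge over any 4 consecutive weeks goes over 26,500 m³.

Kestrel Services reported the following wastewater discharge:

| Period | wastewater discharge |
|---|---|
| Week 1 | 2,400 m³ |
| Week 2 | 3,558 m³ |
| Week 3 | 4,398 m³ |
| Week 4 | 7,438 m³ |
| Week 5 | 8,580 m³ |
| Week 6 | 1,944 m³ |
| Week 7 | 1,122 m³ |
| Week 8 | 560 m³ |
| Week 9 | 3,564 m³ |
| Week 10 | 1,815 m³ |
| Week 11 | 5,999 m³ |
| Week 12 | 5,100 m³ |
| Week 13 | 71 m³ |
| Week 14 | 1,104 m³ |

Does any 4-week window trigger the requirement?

Week 1–Week 4: 2,400 m³ + 3,558 m³ + 4,398 m³ + 7,438 m³ = 17,794 m³ (under)
Week 2–Week 5: 3,558 m³ + 4,398 m³ + 7,438 m³ + 8,580 m³ = 23,974 m³ (under)
Week 3–Week 6: 4,398 m³ + 7,438 m³ + 8,580 m³ + 1,944 m³ = 22,360 m³ (under)
Week 4–Week 7: 7,438 m³ + 8,580 m³ + 1,944 m³ + 1,122 m³ = 19,084 m³ (under)
Week 5–Week 8: 8,580 m³ + 1,944 m³ + 1,122 m³ + 560 m³ = 12,206 m³ (under)
Week 6–Week 9: 1,944 m³ + 1,122 m³ + 560 m³ + 3,564 m³ = 7,190 m³ (under)
Week 7–Week 10: 1,122 m³ + 560 m³ + 3,564 m³ + 1,815 m³ = 7,061 m³ (under)
Week 8–Week 11: 560 m³ + 3,564 m³ + 1,815 m³ + 5,999 m³ = 11,938 m³ (under)
Week 9–Week 12: 3,564 m³ + 1,815 m³ + 5,999 m³ + 5,100 m³ = 16,478 m³ (under)
Week 10–Week 13: 1,815 m³ + 5,999 m³ + 5,100 m³ + 71 m³ = 12,985 m³ (under)
Week 11–Week 14: 5,999 m³ + 5,100 m³ + 71 m³ + 1,104 m³ = 12,274 m³ (under)
No window exceeds 26,500 m³.

No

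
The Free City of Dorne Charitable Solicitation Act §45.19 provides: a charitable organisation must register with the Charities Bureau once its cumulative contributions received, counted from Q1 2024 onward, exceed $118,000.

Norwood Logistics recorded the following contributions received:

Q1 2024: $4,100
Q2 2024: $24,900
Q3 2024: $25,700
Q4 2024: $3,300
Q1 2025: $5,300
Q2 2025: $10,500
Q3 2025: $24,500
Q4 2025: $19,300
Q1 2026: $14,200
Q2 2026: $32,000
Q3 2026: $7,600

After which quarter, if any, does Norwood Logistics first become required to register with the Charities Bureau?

Q1 2026

Through Q1 2024: $4,100
Through Q2 2024: $29,000
Through Q3 2024: $54,700
Through Q4 2024: $58,000
Through Q1 2025: $63,300
Through Q2 2025: $73,800
Through Q3 2025: $98,300
Through Q4 2025: $117,600
Through Q1 2026: $131,800 ← exceeds threshold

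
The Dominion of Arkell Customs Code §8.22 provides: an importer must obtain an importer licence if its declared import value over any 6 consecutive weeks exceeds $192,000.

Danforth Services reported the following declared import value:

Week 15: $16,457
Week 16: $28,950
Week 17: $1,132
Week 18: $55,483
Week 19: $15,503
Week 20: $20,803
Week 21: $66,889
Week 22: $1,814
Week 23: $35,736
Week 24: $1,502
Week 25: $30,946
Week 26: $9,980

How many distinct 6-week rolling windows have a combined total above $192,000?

Week 15–Week 20: $16,457 + $28,950 + $1,132 + $55,483 + $15,503 + $20,803 = $138,328 (under)
Week 16–Week 21: $28,950 + $1,132 + $55,483 + $15,503 + $20,803 + $66,889 = $188,760 (under)
Week 17–Week 22: $1,132 + $55,483 + $15,503 + $20,803 + $66,889 + $1,814 = $161,624 (under)
Week 18–Week 23: $55,483 + $15,503 + $20,803 + $66,889 + $1,814 + $35,736 = $196,228 (over)
Week 19–Week 24: $15,503 + $20,803 + $66,889 + $1,814 + $35,736 + $1,502 = $142,247 (under)
Week 20–Week 25: $20,803 + $66,889 + $1,814 + $35,736 + $1,502 + $30,946 = $157,690 (under)
Week 21–Week 26: $66,889 + $1,814 + $35,736 + $1,502 + $30,946 + $9,980 = $146,867 (under)
1 window exceeds the threshold.

1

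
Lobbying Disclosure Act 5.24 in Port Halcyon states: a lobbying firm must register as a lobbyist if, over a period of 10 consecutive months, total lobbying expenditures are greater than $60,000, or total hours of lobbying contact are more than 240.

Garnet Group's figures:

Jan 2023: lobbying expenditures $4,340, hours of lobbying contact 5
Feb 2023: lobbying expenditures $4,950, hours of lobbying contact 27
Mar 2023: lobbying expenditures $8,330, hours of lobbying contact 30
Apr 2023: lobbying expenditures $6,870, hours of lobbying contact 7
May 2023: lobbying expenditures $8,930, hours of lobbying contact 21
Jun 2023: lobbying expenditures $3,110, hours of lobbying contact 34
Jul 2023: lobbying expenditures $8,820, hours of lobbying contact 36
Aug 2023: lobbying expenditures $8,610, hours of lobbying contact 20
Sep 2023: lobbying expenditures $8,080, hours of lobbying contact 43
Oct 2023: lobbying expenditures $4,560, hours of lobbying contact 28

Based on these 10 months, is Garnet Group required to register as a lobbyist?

Yes

Total lobbying expenditures: $4,340 + $4,950 + $8,330 + $6,870 + $8,930 + $3,110 + $8,820 + $8,610 + $8,080 + $4,560 = $66,600 (> $60,000).
Total hours of lobbying contact: 5 + 27 + 30 + 7 + 21 + 34 + 36 + 20 + 43 + 28 = 251 (> 240).
The test is 'or': at least one threshold is exceeded.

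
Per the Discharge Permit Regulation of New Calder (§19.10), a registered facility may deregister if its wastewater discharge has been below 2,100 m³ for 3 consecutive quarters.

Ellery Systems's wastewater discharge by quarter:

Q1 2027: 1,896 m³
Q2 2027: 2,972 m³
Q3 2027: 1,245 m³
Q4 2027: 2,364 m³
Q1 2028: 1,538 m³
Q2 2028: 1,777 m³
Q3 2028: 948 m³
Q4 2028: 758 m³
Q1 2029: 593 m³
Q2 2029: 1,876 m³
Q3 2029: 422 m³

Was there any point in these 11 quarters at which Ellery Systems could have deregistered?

Quarters below 2,100 m³: Q1 2027, Q3 2027, Q1 2028, Q2 2028, Q3 2028, Q4 2028, Q1 2029, Q2 2029, Q3 2029.
Longest run of consecutive quarters below the threshold: 7.
7 ≥ 3, so Ellery Systems became eligible.

Yes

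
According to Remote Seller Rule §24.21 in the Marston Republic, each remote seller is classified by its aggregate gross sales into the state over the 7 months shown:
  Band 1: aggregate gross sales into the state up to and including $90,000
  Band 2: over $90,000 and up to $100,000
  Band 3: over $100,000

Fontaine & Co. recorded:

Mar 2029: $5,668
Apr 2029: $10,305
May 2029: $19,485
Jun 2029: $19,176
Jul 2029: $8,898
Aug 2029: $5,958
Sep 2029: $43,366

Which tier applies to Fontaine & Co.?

Band 3

Aggregate gross sales into the state: $5,668 + $10,305 + $19,485 + $19,176 + $8,898 + $5,958 + $43,366 = $112,856.
$112,856 > $100,000, so Band 3 applies.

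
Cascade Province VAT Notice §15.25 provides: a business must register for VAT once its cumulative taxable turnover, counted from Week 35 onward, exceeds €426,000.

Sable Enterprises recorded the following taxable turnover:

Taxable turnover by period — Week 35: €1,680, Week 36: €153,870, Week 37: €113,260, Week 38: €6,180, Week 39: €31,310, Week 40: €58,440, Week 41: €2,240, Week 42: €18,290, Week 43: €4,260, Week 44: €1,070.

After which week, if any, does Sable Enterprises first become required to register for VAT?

Not triggered

Through Week 35: €1,680
Through Week 36: €155,550
Through Week 37: €268,810
Through Week 38: €274,990
Through Week 39: €306,300
Through Week 40: €364,740
Through Week 41: €366,980
Through Week 42: €385,270
Through Week 43: €389,530
Through Week 44: €390,600
Final cumulative total €390,600 ≤ €426,000; the threshold is never exceeded.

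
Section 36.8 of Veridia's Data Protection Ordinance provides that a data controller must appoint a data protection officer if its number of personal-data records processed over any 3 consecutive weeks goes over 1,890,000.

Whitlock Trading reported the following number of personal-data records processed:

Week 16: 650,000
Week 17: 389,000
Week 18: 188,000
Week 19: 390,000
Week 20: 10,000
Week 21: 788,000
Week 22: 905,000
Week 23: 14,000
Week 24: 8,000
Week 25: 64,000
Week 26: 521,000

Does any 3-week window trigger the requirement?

Week 16–Week 18: 650,000 + 389,000 + 188,000 = 1,227,000 (under)
Week 17–Week 19: 389,000 + 188,000 + 390,000 = 967,000 (under)
Week 18–Week 20: 188,000 + 390,000 + 10,000 = 588,000 (under)
Week 19–Week 21: 390,000 + 10,000 + 788,000 = 1,188,000 (under)
Week 20–Week 22: 10,000 + 788,000 + 905,000 = 1,703,000 (under)
Week 21–Week 23: 788,000 + 905,000 + 14,000 = 1,707,000 (under)
Week 22–Week 24: 905,000 + 14,000 + 8,000 = 927,000 (under)
Week 23–Week 25: 14,000 + 8,000 + 64,000 = 86,000 (under)
Week 24–Week 26: 8,000 + 64,000 + 521,000 = 593,000 (under)
No window exceeds 1,890,000.

No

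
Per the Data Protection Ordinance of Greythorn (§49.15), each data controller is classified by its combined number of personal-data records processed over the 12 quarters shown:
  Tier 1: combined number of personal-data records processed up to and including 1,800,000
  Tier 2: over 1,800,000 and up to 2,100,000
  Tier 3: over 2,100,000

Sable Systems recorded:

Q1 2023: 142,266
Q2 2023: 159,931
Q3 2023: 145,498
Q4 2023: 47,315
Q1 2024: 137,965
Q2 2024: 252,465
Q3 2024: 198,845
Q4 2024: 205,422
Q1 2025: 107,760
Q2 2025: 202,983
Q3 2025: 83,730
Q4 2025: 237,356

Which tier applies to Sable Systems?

Tier 2

Combined number of personal-data records processed: 142,266 + 159,931 + 145,498 + 47,315 + 137,965 + 252,465 + 198,845 + 205,422 + 107,760 + 202,983 + 83,730 + 237,356 = 1,921,536.
1,800,000 < 1,921,536 ≤ 2,100,000, so Tier 2 applies.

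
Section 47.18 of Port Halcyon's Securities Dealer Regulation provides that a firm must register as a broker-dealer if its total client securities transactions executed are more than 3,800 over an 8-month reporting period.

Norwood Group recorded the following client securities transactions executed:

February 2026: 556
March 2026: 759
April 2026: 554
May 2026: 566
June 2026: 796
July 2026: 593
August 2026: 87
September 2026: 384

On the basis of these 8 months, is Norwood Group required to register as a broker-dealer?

Total client securities transactions executed: 556 + 759 + 554 + 566 + 796 + 593 + 87 + 384 = 4,295.
4,295 > 3,800, so the threshold is exceeded.

Yes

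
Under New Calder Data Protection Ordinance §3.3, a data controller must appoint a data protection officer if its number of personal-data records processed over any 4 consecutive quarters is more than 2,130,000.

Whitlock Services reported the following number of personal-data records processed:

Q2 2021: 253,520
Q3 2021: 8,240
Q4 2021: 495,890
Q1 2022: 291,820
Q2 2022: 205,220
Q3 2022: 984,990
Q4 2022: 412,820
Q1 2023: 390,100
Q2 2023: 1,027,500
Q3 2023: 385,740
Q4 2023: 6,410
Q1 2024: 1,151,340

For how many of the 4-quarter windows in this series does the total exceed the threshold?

Q2 2021–Q1 2022: 253,520 + 8,240 + 495,890 + 291,820 = 1,049,470 (under)
Q3 2021–Q2 2022: 8,240 + 495,890 + 291,820 + 205,220 = 1,001,170 (under)
Q4 2021–Q3 2022: 495,890 + 291,820 + 205,220 + 984,990 = 1,977,920 (under)
Q1 2022–Q4 2022: 291,820 + 205,220 + 984,990 + 412,820 = 1,894,850 (under)
Q2 2022–Q1 2023: 205,220 + 984,990 + 412,820 + 390,100 = 1,993,130 (under)
Q3 2022–Q2 2023: 984,990 + 412,820 + 390,100 + 1,027,500 = 2,815,410 (over)
Q4 2022–Q3 2023: 412,820 + 390,100 + 1,027,500 + 385,740 = 2,216,160 (over)
Q1 2023–Q4 2023: 390,100 + 1,027,500 + 385,740 + 6,410 = 1,809,750 (under)
Q2 2023–Q1 2024: 1,027,500 + 385,740 + 6,410 + 1,151,340 = 2,570,990 (over)
3 windows exceed the threshold.

3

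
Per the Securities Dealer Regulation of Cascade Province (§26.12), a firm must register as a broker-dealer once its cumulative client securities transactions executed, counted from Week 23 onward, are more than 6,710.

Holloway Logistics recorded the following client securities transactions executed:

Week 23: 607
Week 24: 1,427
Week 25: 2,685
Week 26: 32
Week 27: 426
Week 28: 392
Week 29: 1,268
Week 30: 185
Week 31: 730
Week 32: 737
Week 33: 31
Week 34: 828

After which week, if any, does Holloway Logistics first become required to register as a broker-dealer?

Through Week 23: 607
Through Week 24: 2,034
Through Week 25: 4,719
Through Week 26: 4,751
Through Week 27: 5,177
Through Week 28: 5,569
Through Week 29: 6,837 ← exceeds threshold

Week 29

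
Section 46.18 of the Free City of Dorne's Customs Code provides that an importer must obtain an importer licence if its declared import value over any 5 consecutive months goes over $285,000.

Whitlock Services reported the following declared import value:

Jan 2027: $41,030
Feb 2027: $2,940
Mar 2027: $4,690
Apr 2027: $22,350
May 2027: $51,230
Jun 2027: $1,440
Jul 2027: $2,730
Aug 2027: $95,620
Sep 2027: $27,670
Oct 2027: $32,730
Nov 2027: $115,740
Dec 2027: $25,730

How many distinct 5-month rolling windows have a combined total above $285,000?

1

Jan 2027–May 2027: $41,030 + $2,940 + $4,690 + $22,350 + $51,230 = $122,240 (under)
Feb 2027–Jun 2027: $2,940 + $4,690 + $22,350 + $51,230 + $1,440 = $82,650 (under)
Mar 2027–Jul 2027: $4,690 + $22,350 + $51,230 + $1,440 + $2,730 = $82,440 (under)
Apr 2027–Aug 2027: $22,350 + $51,230 + $1,440 + $2,730 + $95,620 = $173,370 (under)
May 2027–Sep 2027: $51,230 + $1,440 + $2,730 + $95,620 + $27,670 = $178,690 (under)
Jun 2027–Oct 2027: $1,440 + $2,730 + $95,620 + $27,670 + $32,730 = $160,190 (under)
Jul 2027–Nov 2027: $2,730 + $95,620 + $27,670 + $32,730 + $115,740 = $274,490 (under)
Aug 2027–Dec 2027: $95,620 + $27,670 + $32,730 + $115,740 + $25,730 = $297,490 (over)
1 window exceeds the threshold.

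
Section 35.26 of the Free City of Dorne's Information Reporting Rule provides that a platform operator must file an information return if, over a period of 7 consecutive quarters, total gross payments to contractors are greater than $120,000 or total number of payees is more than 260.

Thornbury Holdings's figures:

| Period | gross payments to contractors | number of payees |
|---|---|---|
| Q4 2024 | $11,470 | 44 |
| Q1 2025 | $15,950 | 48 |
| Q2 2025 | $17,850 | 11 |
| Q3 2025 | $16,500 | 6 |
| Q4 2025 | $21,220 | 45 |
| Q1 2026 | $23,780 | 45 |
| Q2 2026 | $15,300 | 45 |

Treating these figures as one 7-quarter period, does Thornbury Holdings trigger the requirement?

Yes

Total gross payments to contractors: $11,470 + $15,950 + $17,850 + $16,500 + $21,220 + $23,780 + $15,300 = $122,070 (> $120,000).
Total number of payees: 44 + 48 + 11 + 6 + 45 + 45 + 45 = 244 (≤ 260).
The test is 'or': at least one threshold is exceeded.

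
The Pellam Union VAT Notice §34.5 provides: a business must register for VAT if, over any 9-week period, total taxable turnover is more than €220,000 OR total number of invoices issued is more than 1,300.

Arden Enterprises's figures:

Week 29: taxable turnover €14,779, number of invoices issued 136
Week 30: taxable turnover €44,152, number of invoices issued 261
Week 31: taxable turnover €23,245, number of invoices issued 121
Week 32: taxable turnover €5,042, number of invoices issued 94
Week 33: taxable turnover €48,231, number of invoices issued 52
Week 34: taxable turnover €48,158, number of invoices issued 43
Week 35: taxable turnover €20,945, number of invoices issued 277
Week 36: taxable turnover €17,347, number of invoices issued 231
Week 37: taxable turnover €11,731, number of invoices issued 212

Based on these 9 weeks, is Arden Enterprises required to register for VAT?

Total taxable turnover: €14,779 + €44,152 + €23,245 + €5,042 + €48,231 + €48,158 + €20,945 + €17,347 + €11,731 = €233,630 (> €220,000).
Total number of invoices issued: 136 + 261 + 121 + 94 + 52 + 43 + 277 + 231 + 212 = 1,427 (> 1,300).
The test is 'or': at least one threshold is exceeded.

Yes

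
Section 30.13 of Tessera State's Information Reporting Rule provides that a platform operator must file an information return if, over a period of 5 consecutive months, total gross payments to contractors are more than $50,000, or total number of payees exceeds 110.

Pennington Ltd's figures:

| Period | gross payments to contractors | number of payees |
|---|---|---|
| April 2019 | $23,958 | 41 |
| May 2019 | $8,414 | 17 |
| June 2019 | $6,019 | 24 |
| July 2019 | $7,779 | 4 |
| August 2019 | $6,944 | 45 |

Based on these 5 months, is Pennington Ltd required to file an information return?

Total gross payments to contractors: $23,958 + $8,414 + $6,019 + $7,779 + $6,944 = $53,114 (> $50,000).
Total number of payees: 41 + 17 + 24 + 4 + 45 = 131 (> 110).
The test is 'or': at least one threshold is exceeded.

Yes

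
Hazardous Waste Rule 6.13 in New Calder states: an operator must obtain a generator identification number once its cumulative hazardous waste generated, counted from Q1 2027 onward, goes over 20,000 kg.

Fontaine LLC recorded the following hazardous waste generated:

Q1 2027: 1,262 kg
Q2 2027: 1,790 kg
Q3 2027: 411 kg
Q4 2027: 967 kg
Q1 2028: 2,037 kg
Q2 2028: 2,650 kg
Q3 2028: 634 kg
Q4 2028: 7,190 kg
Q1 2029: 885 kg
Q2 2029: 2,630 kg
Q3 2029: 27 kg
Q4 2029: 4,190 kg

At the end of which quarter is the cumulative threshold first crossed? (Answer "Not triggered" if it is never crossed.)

Through Q1 2027: 1,262 kg
Through Q2 2027: 3,052 kg
Through Q3 2027: 3,463 kg
Through Q4 2027: 4,430 kg
Through Q1 2028: 6,467 kg
Through Q2 2028: 9,117 kg
Through Q3 2028: 9,751 kg
Through Q4 2028: 16,941 kg
Through Q1 2029: 17,826 kg
Through Q2 2029: 20,456 kg ← exceeds threshold

Q2 2029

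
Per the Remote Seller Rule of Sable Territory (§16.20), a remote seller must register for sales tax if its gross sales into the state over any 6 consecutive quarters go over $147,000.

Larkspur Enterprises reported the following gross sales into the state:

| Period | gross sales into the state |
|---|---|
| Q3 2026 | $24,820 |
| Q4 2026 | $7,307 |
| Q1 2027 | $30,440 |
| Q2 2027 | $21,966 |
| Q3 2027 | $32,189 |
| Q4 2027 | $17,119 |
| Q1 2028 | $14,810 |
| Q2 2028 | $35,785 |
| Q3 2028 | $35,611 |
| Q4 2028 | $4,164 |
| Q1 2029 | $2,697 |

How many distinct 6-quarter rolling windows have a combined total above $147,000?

2

Q3 2026–Q4 2027: $24,820 + $7,307 + $30,440 + $21,966 + $32,189 + $17,119 = $133,841 (under)
Q4 2026–Q1 2028: $7,307 + $30,440 + $21,966 + $32,189 + $17,119 + $14,810 = $123,831 (under)
Q1 2027–Q2 2028: $30,440 + $21,966 + $32,189 + $17,119 + $14,810 + $35,785 = $152,309 (over)
Q2 2027–Q3 2028: $21,966 + $32,189 + $17,119 + $14,810 + $35,785 + $35,611 = $157,480 (over)
Q3 2027–Q4 2028: $32,189 + $17,119 + $14,810 + $35,785 + $35,611 + $4,164 = $139,678 (under)
Q4 2027–Q1 2029: $17,119 + $14,810 + $35,785 + $35,611 + $4,164 + $2,697 = $110,186 (under)
2 windows exceed the threshold.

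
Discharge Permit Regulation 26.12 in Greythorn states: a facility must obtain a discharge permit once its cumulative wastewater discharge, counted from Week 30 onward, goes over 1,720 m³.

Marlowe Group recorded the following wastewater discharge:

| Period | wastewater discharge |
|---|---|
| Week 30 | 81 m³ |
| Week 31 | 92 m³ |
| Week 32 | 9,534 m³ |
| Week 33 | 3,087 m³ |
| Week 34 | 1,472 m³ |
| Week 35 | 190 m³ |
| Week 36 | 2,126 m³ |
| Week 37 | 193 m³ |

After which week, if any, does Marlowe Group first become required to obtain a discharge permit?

Week 32

Through Week 30: 81 m³
Through Week 31: 173 m³
Through Week 32: 9,707 m³ ← exceeds threshold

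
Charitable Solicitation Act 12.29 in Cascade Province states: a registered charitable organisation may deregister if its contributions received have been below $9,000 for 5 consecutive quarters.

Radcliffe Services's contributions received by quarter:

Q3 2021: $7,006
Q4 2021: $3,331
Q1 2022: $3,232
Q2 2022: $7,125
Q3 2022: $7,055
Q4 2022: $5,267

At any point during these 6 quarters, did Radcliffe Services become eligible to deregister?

Yes

Quarters below $9,000: Q3 2021, Q4 2021, Q1 2022, Q2 2022, Q3 2022, Q4 2022.
Longest run of consecutive quarters below the threshold: 6.
6 ≥ 5, so Radcliffe Services became eligible.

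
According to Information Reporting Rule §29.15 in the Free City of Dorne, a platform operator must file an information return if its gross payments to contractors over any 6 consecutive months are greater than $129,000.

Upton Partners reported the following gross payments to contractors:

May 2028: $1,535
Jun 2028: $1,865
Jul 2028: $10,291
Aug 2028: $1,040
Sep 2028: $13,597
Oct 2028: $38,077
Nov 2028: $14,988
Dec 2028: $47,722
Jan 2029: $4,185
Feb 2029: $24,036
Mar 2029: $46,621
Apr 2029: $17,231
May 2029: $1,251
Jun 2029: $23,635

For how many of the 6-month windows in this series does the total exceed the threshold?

May 2028–Oct 2028: $1,535 + $1,865 + $10,291 + $1,040 + $13,597 + $38,077 = $66,405 (under)
Jun 2028–Nov 2028: $1,865 + $10,291 + $1,040 + $13,597 + $38,077 + $14,988 = $79,858 (under)
Jul 2028–Dec 2028: $10,291 + $1,040 + $13,597 + $38,077 + $14,988 + $47,722 = $125,715 (under)
Aug 2028–Jan 2029: $1,040 + $13,597 + $38,077 + $14,988 + $47,722 + $4,185 = $119,609 (under)
Sep 2028–Feb 2029: $13,597 + $38,077 + $14,988 + $47,722 + $4,185 + $24,036 = $142,605 (over)
Oct 2028–Mar 2029: $38,077 + $14,988 + $47,722 + $4,185 + $24,036 + $46,621 = $175,629 (over)
Nov 2028–Apr 2029: $14,988 + $47,722 + $4,185 + $24,036 + $46,621 + $17,231 = $154,783 (over)
Dec 2028–May 2029: $47,722 + $4,185 + $24,036 + $46,621 + $17,231 + $1,251 = $141,046 (over)
Jan 2029–Jun 2029: $4,185 + $24,036 + $46,621 + $17,231 + $1,251 + $23,635 = $116,959 (under)
4 windows exceed the threshold.

4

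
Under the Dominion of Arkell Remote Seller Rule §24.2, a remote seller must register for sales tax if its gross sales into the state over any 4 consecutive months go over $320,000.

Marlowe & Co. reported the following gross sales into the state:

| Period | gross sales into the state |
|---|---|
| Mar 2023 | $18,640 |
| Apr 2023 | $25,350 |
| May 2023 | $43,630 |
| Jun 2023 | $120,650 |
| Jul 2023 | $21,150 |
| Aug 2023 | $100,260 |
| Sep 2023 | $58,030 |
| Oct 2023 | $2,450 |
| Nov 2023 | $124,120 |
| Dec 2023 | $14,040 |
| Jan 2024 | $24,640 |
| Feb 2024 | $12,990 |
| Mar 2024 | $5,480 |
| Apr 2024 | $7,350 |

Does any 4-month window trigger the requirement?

Mar 2023–Jun 2023: $18,640 + $25,350 + $43,630 + $120,650 = $208,270 (under)
Apr 2023–Jul 2023: $25,350 + $43,630 + $120,650 + $21,150 = $210,780 (under)
May 2023–Aug 2023: $43,630 + $120,650 + $21,150 + $100,260 = $285,690 (under)
Jun 2023–Sep 2023: $120,650 + $21,150 + $100,260 + $58,030 = $300,090 (under)
Jul 2023–Oct 2023: $21,150 + $100,260 + $58,030 + $2,450 = $181,890 (under)
Aug 2023–Nov 2023: $100,260 + $58,030 + $2,450 + $124,120 = $284,860 (under)
Sep 2023–Dec 2023: $58,030 + $2,450 + $124,120 + $14,040 = $198,640 (under)
Oct 2023–Jan 2024: $2,450 + $124,120 + $14,040 + $24,640 = $165,250 (under)
Nov 2023–Feb 2024: $124,120 + $14,040 + $24,640 + $12,990 = $175,790 (under)
Dec 2023–Mar 2024: $14,040 + $24,640 + $12,990 + $5,480 = $57,150 (under)
Jan 2024–Apr 2024: $24,640 + $12,990 + $5,480 + $7,350 = $50,460 (under)
No window exceeds $320,000.

No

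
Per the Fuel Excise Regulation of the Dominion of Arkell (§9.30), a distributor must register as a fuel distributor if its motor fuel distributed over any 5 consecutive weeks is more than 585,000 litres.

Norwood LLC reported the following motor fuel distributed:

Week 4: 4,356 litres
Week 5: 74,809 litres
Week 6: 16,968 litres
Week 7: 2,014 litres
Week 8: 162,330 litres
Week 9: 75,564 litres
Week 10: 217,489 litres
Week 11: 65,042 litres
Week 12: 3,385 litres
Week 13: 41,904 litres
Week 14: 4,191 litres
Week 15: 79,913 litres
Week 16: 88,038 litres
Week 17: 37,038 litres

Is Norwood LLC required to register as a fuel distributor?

No

Week 4–Week 8: 4,356 litres + 74,809 litres + 16,968 litres + 2,014 litres + 162,330 litres = 260,477 litres (under)
Week 5–Week 9: 74,809 litres + 16,968 litres + 2,014 litres + 162,330 litres + 75,564 litres = 331,685 litres (under)
Week 6–Week 10: 16,968 litres + 2,014 litres + 162,330 litres + 75,564 litres + 217,489 litres = 474,365 litres (under)
Week 7–Week 11: 2,014 litres + 162,330 litres + 75,564 litres + 217,489 litres + 65,042 litres = 522,439 litres (under)
Week 8–Week 12: 162,330 litres + 75,564 litres + 217,489 litres + 65,042 litres + 3,385 litres = 523,810 litres (under)
Week 9–Week 13: 75,564 litres + 217,489 litres + 65,042 litres + 3,385 litres + 41,904 litres = 403,384 litres (under)
Week 10–Week 14: 217,489 litres + 65,042 litres + 3,385 litres + 41,904 litres + 4,191 litres = 332,011 litres (under)
Week 11–Week 15: 65,042 litres + 3,385 litres + 41,904 litres + 4,191 litres + 79,913 litres = 194,435 litres (under)
Week 12–Week 16: 3,385 litres + 41,904 litres + 4,191 litres + 79,913 litres + 88,038 litres = 217,431 litres (under)
Week 13–Week 17: 41,904 litres + 4,191 litres + 79,913 litres + 88,038 litres + 37,038 litres = 251,084 litres (under)
No window exceeds 585,000 litres.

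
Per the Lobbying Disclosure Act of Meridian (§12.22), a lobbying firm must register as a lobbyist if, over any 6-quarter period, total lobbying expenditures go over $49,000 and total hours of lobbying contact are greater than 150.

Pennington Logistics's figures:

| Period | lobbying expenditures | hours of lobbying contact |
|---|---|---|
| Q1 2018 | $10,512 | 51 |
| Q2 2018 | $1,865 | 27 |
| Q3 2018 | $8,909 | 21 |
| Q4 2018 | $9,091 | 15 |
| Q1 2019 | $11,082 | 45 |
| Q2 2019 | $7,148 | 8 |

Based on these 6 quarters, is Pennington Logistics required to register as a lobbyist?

Total lobbying expenditures: $10,512 + $1,865 + $8,909 + $9,091 + $11,082 + $7,148 = $48,607 (≤ $49,000).
Total hours of lobbying contact: 51 + 27 + 21 + 15 + 45 + 8 = 167 (> 150).
The test is 'and': the rule requires both, and at least one is not exceeded.

No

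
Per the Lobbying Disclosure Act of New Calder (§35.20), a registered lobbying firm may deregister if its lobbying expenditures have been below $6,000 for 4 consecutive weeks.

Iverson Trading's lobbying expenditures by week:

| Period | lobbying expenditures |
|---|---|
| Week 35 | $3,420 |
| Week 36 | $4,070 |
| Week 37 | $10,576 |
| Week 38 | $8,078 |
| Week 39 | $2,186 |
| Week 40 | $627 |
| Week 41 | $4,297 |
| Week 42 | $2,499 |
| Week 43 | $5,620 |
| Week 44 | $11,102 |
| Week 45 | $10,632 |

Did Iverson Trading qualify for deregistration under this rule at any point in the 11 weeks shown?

Weeks below $6,000: Week 35, Week 36, Week 39, Week 40, Week 41, Week 42, Week 43.
Longest run of consecutive weeks below the threshold: 5.
5 ≥ 4, so Iverson Trading became eligible.

Yes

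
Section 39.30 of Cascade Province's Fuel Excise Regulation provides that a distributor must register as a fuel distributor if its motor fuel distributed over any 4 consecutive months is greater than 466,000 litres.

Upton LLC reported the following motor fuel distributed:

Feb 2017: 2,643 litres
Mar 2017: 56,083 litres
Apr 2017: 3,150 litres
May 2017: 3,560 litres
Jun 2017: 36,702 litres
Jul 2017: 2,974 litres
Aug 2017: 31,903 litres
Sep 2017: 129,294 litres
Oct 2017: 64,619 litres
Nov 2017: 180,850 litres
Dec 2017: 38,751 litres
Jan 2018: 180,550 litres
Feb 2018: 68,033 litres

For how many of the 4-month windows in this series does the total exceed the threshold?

Feb 2017–May 2017: 2,643 litres + 56,083 litres + 3,150 litres + 3,560 litres = 65,436 litres (under)
Mar 2017–Jun 2017: 56,083 litres + 3,150 litres + 3,560 litres + 36,702 litres = 99,495 litres (under)
Apr 2017–Jul 2017: 3,150 litres + 3,560 litres + 36,702 litres + 2,974 litres = 46,386 litres (under)
May 2017–Aug 2017: 3,560 litres + 36,702 litres + 2,974 litres + 31,903 litres = 75,139 litres (under)
Jun 2017–Sep 2017: 36,702 litres + 2,974 litres + 31,903 litres + 129,294 litres = 200,873 litres (under)
Jul 2017–Oct 2017: 2,974 litres + 31,903 litres + 129,294 litres + 64,619 litres = 228,790 litres (under)
Aug 2017–Nov 2017: 31,903 litres + 129,294 litres + 64,619 litres + 180,850 litres = 406,666 litres (under)
Sep 2017–Dec 2017: 129,294 litres + 64,619 litres + 180,850 litres + 38,751 litres = 413,514 litres (under)
Oct 2017–Jan 2018: 64,619 litres + 180,850 litres + 38,751 litres + 180,550 litres = 464,770 litres (under)
Nov 2017–Feb 2018: 180,850 litres + 38,751 litres + 180,550 litres + 68,033 litres = 468,184 litres (over)
1 window exceeds the threshold.

1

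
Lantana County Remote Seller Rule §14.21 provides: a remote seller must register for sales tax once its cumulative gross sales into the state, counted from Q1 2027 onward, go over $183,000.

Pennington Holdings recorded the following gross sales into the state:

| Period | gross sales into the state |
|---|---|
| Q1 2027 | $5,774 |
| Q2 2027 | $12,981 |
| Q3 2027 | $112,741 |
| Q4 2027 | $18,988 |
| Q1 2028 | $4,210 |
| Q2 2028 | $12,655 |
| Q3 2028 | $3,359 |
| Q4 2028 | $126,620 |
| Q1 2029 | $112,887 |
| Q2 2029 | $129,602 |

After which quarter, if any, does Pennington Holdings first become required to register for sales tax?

Q4 2028

Through Q1 2027: $5,774
Through Q2 2027: $18,755
Through Q3 2027: $131,496
Through Q4 2027: $150,484
Through Q1 2028: $154,694
Through Q2 2028: $167,349
Through Q3 2028: $170,708
Through Q4 2028: $297,328 ← exceeds threshold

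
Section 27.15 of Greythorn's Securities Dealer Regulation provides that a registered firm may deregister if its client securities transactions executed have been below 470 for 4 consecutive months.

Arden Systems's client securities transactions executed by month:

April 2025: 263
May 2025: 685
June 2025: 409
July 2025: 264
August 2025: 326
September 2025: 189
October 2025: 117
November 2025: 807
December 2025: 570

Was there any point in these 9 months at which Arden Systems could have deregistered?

Months below 470: April 2025, June 2025, July 2025, August 2025, September 2025, October 2025.
Longest run of consecutive months below the threshold: 5.
5 ≥ 4, so Arden Systems became eligible.

Yes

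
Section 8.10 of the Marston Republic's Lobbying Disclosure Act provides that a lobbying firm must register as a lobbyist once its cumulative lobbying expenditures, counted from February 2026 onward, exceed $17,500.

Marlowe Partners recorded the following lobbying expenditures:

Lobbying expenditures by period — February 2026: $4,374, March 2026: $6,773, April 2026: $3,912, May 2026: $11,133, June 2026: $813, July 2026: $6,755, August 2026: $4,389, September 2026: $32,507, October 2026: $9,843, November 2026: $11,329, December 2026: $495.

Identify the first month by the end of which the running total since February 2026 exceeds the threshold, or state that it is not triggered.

Through February 2026: $4,374
Through March 2026: $11,147
Through April 2026: $15,059
Through May 2026: $26,192 ← exceeds threshold

May 2026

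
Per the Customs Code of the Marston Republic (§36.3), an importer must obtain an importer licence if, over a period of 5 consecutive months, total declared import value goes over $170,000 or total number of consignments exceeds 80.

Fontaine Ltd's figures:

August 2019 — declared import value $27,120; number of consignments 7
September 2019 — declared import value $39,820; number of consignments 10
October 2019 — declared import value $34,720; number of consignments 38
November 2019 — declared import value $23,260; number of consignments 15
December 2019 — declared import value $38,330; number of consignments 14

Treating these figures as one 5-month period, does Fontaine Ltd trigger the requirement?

Total declared import value: $27,120 + $39,820 + $34,720 + $23,260 + $38,330 = $163,250 (≤ $170,000).
Total number of consignments: 7 + 10 + 38 + 15 + 14 = 84 (> 80).
The test is 'or': at least one threshold is exceeded.

Yes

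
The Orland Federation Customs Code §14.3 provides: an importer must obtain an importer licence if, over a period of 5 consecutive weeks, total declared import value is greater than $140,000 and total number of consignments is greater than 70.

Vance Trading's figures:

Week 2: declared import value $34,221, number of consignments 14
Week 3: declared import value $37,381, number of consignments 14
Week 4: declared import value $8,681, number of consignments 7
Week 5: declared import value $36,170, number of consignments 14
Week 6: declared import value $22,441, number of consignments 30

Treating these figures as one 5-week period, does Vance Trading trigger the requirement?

No

Total declared import value: $34,221 + $37,381 + $8,681 + $36,170 + $22,441 = $138,894 (≤ $140,000).
Total number of consignments: 14 + 14 + 7 + 14 + 30 = 79 (> 70).
The test is 'and': the rule requires both, and at least one is not exceeded.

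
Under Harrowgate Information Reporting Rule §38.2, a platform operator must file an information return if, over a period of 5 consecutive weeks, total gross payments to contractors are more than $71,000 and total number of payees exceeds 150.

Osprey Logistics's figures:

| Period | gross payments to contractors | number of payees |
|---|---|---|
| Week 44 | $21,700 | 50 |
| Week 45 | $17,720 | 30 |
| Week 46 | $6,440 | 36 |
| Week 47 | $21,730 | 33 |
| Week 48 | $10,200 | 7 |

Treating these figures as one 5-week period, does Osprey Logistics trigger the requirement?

Total gross payments to contractors: $21,700 + $17,720 + $6,440 + $21,730 + $10,200 = $77,790 (> $71,000).
Total number of payees: 50 + 30 + 36 + 33 + 7 = 156 (> 150).
The test is 'and': both thresholds are exceeded.

Yes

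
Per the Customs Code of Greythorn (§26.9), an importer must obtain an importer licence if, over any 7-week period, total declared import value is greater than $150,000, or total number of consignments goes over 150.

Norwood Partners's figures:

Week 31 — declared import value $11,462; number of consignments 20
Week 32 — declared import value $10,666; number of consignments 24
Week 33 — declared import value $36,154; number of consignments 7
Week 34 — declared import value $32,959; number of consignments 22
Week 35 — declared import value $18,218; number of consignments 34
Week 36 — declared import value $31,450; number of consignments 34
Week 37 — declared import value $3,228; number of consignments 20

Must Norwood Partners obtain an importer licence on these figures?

Yes

Total declared import value: $11,462 + $10,666 + $36,154 + $32,959 + $18,218 + $31,450 + $3,228 = $144,137 (≤ $150,000).
Total number of consignments: 20 + 24 + 7 + 22 + 34 + 34 + 20 = 161 (> 150).
The test is 'or': at least one threshold is exceeded.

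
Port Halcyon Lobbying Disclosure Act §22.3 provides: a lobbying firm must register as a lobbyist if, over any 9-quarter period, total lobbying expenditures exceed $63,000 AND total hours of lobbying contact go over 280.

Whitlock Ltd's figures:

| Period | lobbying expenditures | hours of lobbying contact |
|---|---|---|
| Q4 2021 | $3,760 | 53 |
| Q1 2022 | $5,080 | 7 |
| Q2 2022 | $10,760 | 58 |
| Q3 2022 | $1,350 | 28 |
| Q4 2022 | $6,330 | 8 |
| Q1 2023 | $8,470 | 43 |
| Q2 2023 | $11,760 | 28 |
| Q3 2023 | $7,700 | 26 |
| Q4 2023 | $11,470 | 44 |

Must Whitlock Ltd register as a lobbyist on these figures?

Total lobbying expenditures: $3,760 + $5,080 + $10,760 + $1,350 + $6,330 + $8,470 + $11,760 + $7,700 + $11,470 = $66,680 (> $63,000).
Total hours of lobbying contact: 53 + 7 + 58 + 28 + 8 + 43 + 28 + 26 + 44 = 295 (> 280).
The test is 'and': both thresholds are exceeded.

Yes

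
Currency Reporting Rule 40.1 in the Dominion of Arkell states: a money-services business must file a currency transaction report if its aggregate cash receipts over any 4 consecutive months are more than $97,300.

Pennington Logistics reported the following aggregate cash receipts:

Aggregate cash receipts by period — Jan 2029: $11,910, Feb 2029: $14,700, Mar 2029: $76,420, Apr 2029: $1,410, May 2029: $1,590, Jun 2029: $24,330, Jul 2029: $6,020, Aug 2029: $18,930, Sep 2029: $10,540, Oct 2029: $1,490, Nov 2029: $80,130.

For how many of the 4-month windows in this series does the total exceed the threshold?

Jan 2029–Apr 2029: $11,910 + $14,700 + $76,420 + $1,410 = $104,440 (over)
Feb 2029–May 2029: $14,700 + $76,420 + $1,410 + $1,590 = $94,120 (under)
Mar 2029–Jun 2029: $76,420 + $1,410 + $1,590 + $24,330 = $103,750 (over)
Apr 2029–Jul 2029: $1,410 + $1,590 + $24,330 + $6,020 = $33,350 (under)
May 2029–Aug 2029: $1,590 + $24,330 + $6,020 + $18,930 = $50,870 (under)
Jun 2029–Sep 2029: $24,330 + $6,020 + $18,930 + $10,540 = $59,820 (under)
Jul 2029–Oct 2029: $6,020 + $18,930 + $10,540 + $1,490 = $36,980 (under)
Aug 2029–Nov 2029: $18,930 + $10,540 + $1,490 + $80,130 = $111,090 (over)
3 windows exceed the threshold.

3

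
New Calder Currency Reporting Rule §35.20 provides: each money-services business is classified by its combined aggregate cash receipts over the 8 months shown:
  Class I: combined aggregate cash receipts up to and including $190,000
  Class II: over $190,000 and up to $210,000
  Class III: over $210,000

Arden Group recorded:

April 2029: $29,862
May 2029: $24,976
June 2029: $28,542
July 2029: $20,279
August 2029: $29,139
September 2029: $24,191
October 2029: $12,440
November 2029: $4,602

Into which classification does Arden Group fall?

Class I

Combined aggregate cash receipts: $29,862 + $24,976 + $28,542 + $20,279 + $29,139 + $24,191 + $12,440 + $4,602 = $174,031.
$174,031 ≤ $190,000, so Class I applies.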